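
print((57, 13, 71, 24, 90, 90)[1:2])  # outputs (13,)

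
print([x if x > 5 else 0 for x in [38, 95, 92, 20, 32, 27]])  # [38, 95, 92, 20, 32, 27]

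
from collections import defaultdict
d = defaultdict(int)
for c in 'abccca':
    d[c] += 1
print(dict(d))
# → {'a': 2, 'b': 1, 'c': 3}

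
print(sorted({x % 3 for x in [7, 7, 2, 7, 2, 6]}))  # [0, 1, 2]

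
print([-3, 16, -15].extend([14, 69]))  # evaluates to None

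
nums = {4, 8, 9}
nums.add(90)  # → {4, 8, 9, 90}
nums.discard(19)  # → {4, 8, 9, 90}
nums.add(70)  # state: {4, 8, 9, 70, 90}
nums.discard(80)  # {4, 8, 9, 70, 90}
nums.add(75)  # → {4, 8, 9, 70, 75, 90}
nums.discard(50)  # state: {4, 8, 9, 70, 75, 90}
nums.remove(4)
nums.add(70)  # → {8, 9, 70, 75, 90}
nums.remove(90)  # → {8, 9, 70, 75}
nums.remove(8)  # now {9, 70, 75}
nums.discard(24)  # {9, 70, 75}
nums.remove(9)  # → {70, 75}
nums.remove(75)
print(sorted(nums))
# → [70]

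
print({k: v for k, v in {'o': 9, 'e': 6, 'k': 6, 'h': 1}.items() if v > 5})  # {'o': 9, 'e': 6, 'k': 6}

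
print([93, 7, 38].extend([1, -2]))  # None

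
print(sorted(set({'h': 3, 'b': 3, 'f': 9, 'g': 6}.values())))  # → [3, 6, 9]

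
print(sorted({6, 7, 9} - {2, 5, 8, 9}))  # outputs [6, 7]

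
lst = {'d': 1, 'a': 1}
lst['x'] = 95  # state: {'d': 1, 'a': 1, 'x': 95}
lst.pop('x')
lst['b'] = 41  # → {'d': 1, 'a': 1, 'b': 41}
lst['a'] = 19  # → {'d': 1, 'a': 19, 'b': 41}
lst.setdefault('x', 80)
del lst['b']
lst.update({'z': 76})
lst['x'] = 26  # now {'d': 1, 'a': 19, 'x': 26, 'z': 76}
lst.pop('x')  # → 26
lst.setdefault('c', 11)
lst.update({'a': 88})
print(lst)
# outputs {'d': 1, 'a': 88, 'z': 76, 'c': 11}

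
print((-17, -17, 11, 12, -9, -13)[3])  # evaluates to 12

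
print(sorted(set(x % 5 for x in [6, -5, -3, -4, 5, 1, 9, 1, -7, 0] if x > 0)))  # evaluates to [0, 1, 4]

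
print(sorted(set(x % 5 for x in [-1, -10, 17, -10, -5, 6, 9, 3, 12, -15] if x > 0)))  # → [1, 2, 3, 4]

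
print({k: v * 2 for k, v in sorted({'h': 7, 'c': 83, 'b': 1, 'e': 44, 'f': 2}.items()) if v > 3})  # {'c': 166, 'e': 88, 'h': 14}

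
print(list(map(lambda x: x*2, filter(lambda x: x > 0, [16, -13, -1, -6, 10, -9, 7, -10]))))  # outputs [32, 20, 14]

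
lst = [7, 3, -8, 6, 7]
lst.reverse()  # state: [7, 6, -8, 3, 7]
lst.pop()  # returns 7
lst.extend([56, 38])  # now [7, 6, -8, 3, 56, 38]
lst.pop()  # 38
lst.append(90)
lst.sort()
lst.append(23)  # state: [-8, 3, 6, 7, 56, 90, 23]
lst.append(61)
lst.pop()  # 61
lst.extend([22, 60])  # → [-8, 3, 6, 7, 56, 90, 23, 22, 60]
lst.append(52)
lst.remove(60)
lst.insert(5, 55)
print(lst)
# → [-8, 3, 6, 7, 56, 55, 90, 23, 22, 52]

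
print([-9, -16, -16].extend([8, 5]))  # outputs None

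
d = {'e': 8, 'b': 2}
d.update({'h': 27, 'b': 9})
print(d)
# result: {'e': 8, 'b': 9, 'h': 27}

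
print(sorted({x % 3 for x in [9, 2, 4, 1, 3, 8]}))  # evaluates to [0, 1, 2]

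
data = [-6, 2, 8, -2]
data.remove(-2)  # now [-6, 2, 8]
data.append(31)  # [-6, 2, 8, 31]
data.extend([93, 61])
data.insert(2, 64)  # [-6, 2, 64, 8, 31, 93, 61]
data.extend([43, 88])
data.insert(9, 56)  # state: [-6, 2, 64, 8, 31, 93, 61, 43, 88, 56]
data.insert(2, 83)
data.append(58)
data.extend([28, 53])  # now [-6, 2, 83, 64, 8, 31, 93, 61, 43, 88, 56, 58, 28, 53]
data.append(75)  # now [-6, 2, 83, 64, 8, 31, 93, 61, 43, 88, 56, 58, 28, 53, 75]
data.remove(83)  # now [-6, 2, 64, 8, 31, 93, 61, 43, 88, 56, 58, 28, 53, 75]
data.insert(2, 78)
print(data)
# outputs [-6, 2, 78, 64, 8, 31, 93, 61, 43, 88, 56, 58, 28, 53, 75]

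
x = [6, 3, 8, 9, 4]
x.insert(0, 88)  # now [88, 6, 3, 8, 9, 4]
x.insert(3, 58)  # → [88, 6, 3, 58, 8, 9, 4]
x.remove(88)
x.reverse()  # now [4, 9, 8, 58, 3, 6]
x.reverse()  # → [6, 3, 58, 8, 9, 4]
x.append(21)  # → [6, 3, 58, 8, 9, 4, 21]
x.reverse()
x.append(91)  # [21, 4, 9, 8, 58, 3, 6, 91]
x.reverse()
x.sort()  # [3, 4, 6, 8, 9, 21, 58, 91]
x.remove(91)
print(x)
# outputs [3, 4, 6, 8, 9, 21, 58]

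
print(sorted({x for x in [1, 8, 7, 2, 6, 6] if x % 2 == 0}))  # [2, 6, 8]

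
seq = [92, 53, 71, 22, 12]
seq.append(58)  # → [92, 53, 71, 22, 12, 58]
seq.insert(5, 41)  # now [92, 53, 71, 22, 12, 41, 58]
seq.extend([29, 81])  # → [92, 53, 71, 22, 12, 41, 58, 29, 81]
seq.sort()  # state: [12, 22, 29, 41, 53, 58, 71, 81, 92]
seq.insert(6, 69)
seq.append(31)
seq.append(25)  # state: [12, 22, 29, 41, 53, 58, 69, 71, 81, 92, 31, 25]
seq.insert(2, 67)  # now [12, 22, 67, 29, 41, 53, 58, 69, 71, 81, 92, 31, 25]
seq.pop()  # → 25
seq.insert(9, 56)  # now [12, 22, 67, 29, 41, 53, 58, 69, 71, 56, 81, 92, 31]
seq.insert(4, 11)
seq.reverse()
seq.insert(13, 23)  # [31, 92, 81, 56, 71, 69, 58, 53, 41, 11, 29, 67, 22, 23, 12]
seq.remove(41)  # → [31, 92, 81, 56, 71, 69, 58, 53, 11, 29, 67, 22, 23, 12]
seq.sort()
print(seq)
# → [11, 12, 22, 23, 29, 31, 53, 56, 58, 67, 69, 71, 81, 92]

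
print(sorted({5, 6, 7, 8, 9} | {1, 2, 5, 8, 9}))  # [1, 2, 5, 6, 7, 8, 9]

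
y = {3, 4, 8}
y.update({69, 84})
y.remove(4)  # {3, 8, 69, 84}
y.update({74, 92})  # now {3, 8, 69, 74, 84, 92}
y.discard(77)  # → {3, 8, 69, 74, 84, 92}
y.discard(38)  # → {3, 8, 69, 74, 84, 92}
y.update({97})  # {3, 8, 69, 74, 84, 92, 97}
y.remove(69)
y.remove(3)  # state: {8, 74, 84, 92, 97}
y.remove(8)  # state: {74, 84, 92, 97}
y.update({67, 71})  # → {67, 71, 74, 84, 92, 97}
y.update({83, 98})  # {67, 71, 74, 83, 84, 92, 97, 98}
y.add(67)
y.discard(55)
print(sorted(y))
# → [67, 71, 74, 83, 84, 92, 97, 98]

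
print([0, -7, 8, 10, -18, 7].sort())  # None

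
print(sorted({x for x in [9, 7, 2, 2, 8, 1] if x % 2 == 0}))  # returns [2, 8]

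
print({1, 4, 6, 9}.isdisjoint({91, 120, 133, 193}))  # True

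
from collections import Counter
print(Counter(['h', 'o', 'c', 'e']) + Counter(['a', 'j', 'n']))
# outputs Counter({'h': 1, 'o': 1, 'c': 1, 'e': 1, 'a': 1, 'j': 1, 'n': 1})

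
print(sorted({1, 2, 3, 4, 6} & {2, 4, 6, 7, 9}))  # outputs [2, 4, 6]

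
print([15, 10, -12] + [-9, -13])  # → [15, 10, -12, -9, -13]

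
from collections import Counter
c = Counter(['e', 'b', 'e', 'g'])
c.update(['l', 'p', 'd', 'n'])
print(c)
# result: Counter({'e': 2, 'b': 1, 'g': 1, 'l': 1, 'p': 1, 'd': 1, 'n': 1})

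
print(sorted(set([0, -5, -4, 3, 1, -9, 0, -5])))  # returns [-9, -5, -4, 0, 1, 3]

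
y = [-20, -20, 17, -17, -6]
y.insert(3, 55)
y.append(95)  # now [-20, -20, 17, 55, -17, -6, 95]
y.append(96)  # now [-20, -20, 17, 55, -17, -6, 95, 96]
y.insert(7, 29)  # [-20, -20, 17, 55, -17, -6, 95, 29, 96]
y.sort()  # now [-20, -20, -17, -6, 17, 29, 55, 95, 96]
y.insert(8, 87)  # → [-20, -20, -17, -6, 17, 29, 55, 95, 87, 96]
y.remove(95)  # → [-20, -20, -17, -6, 17, 29, 55, 87, 96]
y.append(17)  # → [-20, -20, -17, -6, 17, 29, 55, 87, 96, 17]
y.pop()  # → 17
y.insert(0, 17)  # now [17, -20, -20, -17, -6, 17, 29, 55, 87, 96]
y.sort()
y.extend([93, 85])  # [-20, -20, -17, -6, 17, 17, 29, 55, 87, 96, 93, 85]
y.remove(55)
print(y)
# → [-20, -20, -17, -6, 17, 17, 29, 87, 96, 93, 85]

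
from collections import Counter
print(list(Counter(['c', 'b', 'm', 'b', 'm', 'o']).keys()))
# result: ['c', 'b', 'm', 'o']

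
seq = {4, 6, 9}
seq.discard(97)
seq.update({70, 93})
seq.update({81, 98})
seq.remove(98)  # {4, 6, 9, 70, 81, 93}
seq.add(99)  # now {4, 6, 9, 70, 81, 93, 99}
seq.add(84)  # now {4, 6, 9, 70, 81, 84, 93, 99}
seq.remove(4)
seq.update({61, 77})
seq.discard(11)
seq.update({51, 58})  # {6, 9, 51, 58, 61, 70, 77, 81, 84, 93, 99}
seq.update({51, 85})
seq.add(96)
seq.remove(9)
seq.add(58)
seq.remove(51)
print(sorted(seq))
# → [6, 58, 61, 70, 77, 81, 84, 85, 93, 96, 99]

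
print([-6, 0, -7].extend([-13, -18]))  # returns None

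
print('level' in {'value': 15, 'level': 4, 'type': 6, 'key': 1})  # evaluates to True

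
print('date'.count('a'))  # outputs 1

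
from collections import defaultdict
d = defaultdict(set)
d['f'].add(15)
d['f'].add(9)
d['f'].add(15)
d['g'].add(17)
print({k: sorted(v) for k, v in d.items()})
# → {'f': [9, 15], 'g': [17]}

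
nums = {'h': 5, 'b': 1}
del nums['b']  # {'h': 5}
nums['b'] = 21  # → {'h': 5, 'b': 21}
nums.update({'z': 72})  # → {'h': 5, 'b': 21, 'z': 72}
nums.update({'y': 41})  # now {'h': 5, 'b': 21, 'z': 72, 'y': 41}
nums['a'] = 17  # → {'h': 5, 'b': 21, 'z': 72, 'y': 41, 'a': 17}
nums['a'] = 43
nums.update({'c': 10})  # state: {'h': 5, 'b': 21, 'z': 72, 'y': 41, 'a': 43, 'c': 10}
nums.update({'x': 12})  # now {'h': 5, 'b': 21, 'z': 72, 'y': 41, 'a': 43, 'c': 10, 'x': 12}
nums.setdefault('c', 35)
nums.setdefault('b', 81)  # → 21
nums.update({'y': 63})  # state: {'h': 5, 'b': 21, 'z': 72, 'y': 63, 'a': 43, 'c': 10, 'x': 12}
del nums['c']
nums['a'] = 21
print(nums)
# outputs {'h': 5, 'b': 21, 'z': 72, 'y': 63, 'a': 21, 'x': 12}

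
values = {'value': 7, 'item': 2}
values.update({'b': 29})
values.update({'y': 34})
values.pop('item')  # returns 2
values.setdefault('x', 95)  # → 95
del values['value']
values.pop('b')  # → 29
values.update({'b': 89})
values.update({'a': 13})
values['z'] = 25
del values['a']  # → {'y': 34, 'x': 95, 'b': 89, 'z': 25}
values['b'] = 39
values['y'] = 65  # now {'y': 65, 'x': 95, 'b': 39, 'z': 25}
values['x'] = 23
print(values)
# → {'y': 65, 'x': 23, 'b': 39, 'z': 25}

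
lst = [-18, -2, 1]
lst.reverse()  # [1, -2, -18]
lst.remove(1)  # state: [-2, -18]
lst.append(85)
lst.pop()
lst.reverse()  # [-18, -2]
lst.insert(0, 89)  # [89, -18, -2]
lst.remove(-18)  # [89, -2]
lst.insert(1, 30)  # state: [89, 30, -2]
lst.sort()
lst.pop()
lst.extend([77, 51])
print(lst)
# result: [-2, 30, 77, 51]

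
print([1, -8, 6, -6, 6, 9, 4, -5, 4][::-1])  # [4, -5, 4, 9, 6, -6, 6, -8, 1]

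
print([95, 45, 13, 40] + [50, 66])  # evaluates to [95, 45, 13, 40, 50, 66]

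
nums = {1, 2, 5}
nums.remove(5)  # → {1, 2}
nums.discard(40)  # {1, 2}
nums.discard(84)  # {1, 2}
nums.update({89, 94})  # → {1, 2, 89, 94}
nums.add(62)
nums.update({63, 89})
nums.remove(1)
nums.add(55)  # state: {2, 55, 62, 63, 89, 94}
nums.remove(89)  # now {2, 55, 62, 63, 94}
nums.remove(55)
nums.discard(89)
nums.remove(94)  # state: {2, 62, 63}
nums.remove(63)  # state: {2, 62}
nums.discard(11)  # {2, 62}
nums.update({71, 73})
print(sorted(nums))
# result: [2, 62, 71, 73]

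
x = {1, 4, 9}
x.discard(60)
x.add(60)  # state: {1, 4, 9, 60}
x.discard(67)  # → {1, 4, 9, 60}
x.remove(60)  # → {1, 4, 9}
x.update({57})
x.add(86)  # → {1, 4, 9, 57, 86}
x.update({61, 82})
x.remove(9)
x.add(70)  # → {1, 4, 57, 61, 70, 82, 86}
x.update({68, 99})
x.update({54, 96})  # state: {1, 4, 54, 57, 61, 68, 70, 82, 86, 96, 99}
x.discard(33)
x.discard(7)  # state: {1, 4, 54, 57, 61, 68, 70, 82, 86, 96, 99}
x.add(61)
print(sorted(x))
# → [1, 4, 54, 57, 61, 68, 70, 82, 86, 96, 99]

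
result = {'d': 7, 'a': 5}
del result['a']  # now {'d': 7}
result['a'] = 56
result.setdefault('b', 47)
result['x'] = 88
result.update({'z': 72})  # {'d': 7, 'a': 56, 'b': 47, 'x': 88, 'z': 72}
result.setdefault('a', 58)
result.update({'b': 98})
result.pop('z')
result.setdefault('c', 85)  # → 85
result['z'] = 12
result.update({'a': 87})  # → {'d': 7, 'a': 87, 'b': 98, 'x': 88, 'c': 85, 'z': 12}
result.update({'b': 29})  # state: {'d': 7, 'a': 87, 'b': 29, 'x': 88, 'c': 85, 'z': 12}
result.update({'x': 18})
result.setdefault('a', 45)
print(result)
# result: {'d': 7, 'a': 87, 'b': 29, 'x': 18, 'c': 85, 'z': 12}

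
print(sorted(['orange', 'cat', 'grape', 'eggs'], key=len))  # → ['cat', 'eggs', 'grape', 'orange']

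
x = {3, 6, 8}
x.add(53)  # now {3, 6, 8, 53}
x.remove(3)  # {6, 8, 53}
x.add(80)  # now {6, 8, 53, 80}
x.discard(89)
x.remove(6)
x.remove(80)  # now {8, 53}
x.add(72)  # {8, 53, 72}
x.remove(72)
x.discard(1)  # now {8, 53}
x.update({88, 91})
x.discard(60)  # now {8, 53, 88, 91}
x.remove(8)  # {53, 88, 91}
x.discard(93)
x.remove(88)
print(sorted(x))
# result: [53, 91]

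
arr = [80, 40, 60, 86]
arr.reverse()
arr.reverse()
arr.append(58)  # [80, 40, 60, 86, 58]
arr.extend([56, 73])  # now [80, 40, 60, 86, 58, 56, 73]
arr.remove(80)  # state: [40, 60, 86, 58, 56, 73]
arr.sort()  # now [40, 56, 58, 60, 73, 86]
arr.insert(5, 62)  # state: [40, 56, 58, 60, 73, 62, 86]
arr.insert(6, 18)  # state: [40, 56, 58, 60, 73, 62, 18, 86]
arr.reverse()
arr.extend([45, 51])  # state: [86, 18, 62, 73, 60, 58, 56, 40, 45, 51]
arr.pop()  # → 51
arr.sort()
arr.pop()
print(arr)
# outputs [18, 40, 45, 56, 58, 60, 62, 73]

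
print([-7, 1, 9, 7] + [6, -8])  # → [-7, 1, 9, 7, 6, -8]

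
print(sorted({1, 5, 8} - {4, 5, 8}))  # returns [1]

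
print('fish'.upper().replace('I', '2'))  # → F2SH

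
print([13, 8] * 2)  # [13, 8, 13, 8]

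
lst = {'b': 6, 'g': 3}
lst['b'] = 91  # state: {'b': 91, 'g': 3}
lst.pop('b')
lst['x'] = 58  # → {'g': 3, 'x': 58}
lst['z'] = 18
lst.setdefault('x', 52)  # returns 58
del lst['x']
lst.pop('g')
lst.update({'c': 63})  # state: {'z': 18, 'c': 63}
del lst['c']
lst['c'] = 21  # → {'z': 18, 'c': 21}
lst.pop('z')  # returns 18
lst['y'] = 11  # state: {'c': 21, 'y': 11}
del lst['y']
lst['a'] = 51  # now {'c': 21, 'a': 51}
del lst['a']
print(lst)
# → {'c': 21}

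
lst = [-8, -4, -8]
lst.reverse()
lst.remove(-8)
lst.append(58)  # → [-4, -8, 58]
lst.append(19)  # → [-4, -8, 58, 19]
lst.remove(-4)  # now [-8, 58, 19]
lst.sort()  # [-8, 19, 58]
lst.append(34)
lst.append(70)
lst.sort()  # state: [-8, 19, 34, 58, 70]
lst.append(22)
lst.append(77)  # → [-8, 19, 34, 58, 70, 22, 77]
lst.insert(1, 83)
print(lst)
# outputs [-8, 83, 19, 34, 58, 70, 22, 77]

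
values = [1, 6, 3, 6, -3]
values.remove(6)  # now [1, 3, 6, -3]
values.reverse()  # [-3, 6, 3, 1]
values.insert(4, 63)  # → [-3, 6, 3, 1, 63]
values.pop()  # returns 63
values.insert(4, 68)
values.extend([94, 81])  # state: [-3, 6, 3, 1, 68, 94, 81]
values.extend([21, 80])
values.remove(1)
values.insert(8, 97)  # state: [-3, 6, 3, 68, 94, 81, 21, 80, 97]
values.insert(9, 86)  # [-3, 6, 3, 68, 94, 81, 21, 80, 97, 86]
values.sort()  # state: [-3, 3, 6, 21, 68, 80, 81, 86, 94, 97]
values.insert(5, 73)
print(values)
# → [-3, 3, 6, 21, 68, 73, 80, 81, 86, 94, 97]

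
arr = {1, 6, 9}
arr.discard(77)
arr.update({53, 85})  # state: {1, 6, 9, 53, 85}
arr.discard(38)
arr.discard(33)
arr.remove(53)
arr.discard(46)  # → {1, 6, 9, 85}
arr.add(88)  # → {1, 6, 9, 85, 88}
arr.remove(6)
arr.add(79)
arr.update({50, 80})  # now {1, 9, 50, 79, 80, 85, 88}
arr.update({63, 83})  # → {1, 9, 50, 63, 79, 80, 83, 85, 88}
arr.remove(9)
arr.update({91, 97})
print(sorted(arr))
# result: [1, 50, 63, 79, 80, 83, 85, 88, 91, 97]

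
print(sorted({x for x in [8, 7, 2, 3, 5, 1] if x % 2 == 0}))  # [2, 8]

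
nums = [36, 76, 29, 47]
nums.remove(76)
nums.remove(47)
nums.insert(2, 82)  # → [36, 29, 82]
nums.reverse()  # [82, 29, 36]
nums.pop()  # 36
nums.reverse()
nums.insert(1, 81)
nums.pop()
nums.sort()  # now [29, 81]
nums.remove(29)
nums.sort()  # [81]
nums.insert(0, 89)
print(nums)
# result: [89, 81]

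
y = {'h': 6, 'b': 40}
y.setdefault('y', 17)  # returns 17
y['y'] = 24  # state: {'h': 6, 'b': 40, 'y': 24}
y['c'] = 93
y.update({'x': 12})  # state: {'h': 6, 'b': 40, 'y': 24, 'c': 93, 'x': 12}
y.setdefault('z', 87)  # 87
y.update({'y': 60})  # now {'h': 6, 'b': 40, 'y': 60, 'c': 93, 'x': 12, 'z': 87}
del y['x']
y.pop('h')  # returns 6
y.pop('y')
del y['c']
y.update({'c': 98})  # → {'b': 40, 'z': 87, 'c': 98}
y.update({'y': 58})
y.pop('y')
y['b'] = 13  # {'b': 13, 'z': 87, 'c': 98}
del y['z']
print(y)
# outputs {'b': 13, 'c': 98}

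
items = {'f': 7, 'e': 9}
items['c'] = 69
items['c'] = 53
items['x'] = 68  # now {'f': 7, 'e': 9, 'c': 53, 'x': 68}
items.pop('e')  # 9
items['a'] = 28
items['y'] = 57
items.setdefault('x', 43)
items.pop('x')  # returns 68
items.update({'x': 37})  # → {'f': 7, 'c': 53, 'a': 28, 'y': 57, 'x': 37}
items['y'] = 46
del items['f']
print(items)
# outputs {'c': 53, 'a': 28, 'y': 46, 'x': 37}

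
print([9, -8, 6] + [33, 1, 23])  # [9, -8, 6, 33, 1, 23]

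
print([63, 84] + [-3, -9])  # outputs [63, 84, -3, -9]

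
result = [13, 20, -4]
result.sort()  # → [-4, 13, 20]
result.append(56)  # [-4, 13, 20, 56]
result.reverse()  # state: [56, 20, 13, -4]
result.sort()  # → [-4, 13, 20, 56]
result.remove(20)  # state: [-4, 13, 56]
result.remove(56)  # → [-4, 13]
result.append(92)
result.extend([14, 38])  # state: [-4, 13, 92, 14, 38]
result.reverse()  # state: [38, 14, 92, 13, -4]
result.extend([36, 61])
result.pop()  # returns 61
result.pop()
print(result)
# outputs [38, 14, 92, 13, -4]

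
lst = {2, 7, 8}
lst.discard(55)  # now {2, 7, 8}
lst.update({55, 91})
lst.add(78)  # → {2, 7, 8, 55, 78, 91}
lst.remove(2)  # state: {7, 8, 55, 78, 91}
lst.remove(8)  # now {7, 55, 78, 91}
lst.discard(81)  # {7, 55, 78, 91}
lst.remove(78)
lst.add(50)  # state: {7, 50, 55, 91}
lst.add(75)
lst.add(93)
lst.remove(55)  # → {7, 50, 75, 91, 93}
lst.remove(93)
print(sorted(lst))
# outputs [7, 50, 75, 91]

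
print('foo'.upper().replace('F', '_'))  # _OO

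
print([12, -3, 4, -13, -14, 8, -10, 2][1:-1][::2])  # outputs [-3, -13, 8]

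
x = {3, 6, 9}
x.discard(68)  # {3, 6, 9}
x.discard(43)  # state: {3, 6, 9}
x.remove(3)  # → {6, 9}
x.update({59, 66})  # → {6, 9, 59, 66}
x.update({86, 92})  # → {6, 9, 59, 66, 86, 92}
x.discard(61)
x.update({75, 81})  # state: {6, 9, 59, 66, 75, 81, 86, 92}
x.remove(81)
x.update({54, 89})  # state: {6, 9, 54, 59, 66, 75, 86, 89, 92}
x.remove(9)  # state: {6, 54, 59, 66, 75, 86, 89, 92}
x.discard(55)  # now {6, 54, 59, 66, 75, 86, 89, 92}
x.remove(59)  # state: {6, 54, 66, 75, 86, 89, 92}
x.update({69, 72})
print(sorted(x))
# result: [6, 54, 66, 69, 72, 75, 86, 89, 92]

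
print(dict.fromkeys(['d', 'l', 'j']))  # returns {'d': None, 'l': None, 'j': None}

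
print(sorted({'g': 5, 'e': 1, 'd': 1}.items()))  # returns [('d', 1), ('e', 1), ('g', 5)]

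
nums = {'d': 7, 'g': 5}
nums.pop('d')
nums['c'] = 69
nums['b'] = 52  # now {'g': 5, 'c': 69, 'b': 52}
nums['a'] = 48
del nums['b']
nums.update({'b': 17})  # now {'g': 5, 'c': 69, 'a': 48, 'b': 17}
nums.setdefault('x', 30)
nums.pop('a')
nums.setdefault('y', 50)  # 50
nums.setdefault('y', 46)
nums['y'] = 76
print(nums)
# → {'g': 5, 'c': 69, 'b': 17, 'x': 30, 'y': 76}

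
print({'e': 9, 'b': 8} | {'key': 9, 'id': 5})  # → {'e': 9, 'b': 8, 'key': 9, 'id': 5}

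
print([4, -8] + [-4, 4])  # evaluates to [4, -8, -4, 4]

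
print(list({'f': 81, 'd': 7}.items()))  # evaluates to [('f', 81), ('d', 7)]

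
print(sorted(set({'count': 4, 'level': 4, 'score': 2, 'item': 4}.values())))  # [2, 4]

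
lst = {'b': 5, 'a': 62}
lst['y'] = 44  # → {'b': 5, 'a': 62, 'y': 44}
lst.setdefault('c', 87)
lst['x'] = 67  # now {'b': 5, 'a': 62, 'y': 44, 'c': 87, 'x': 67}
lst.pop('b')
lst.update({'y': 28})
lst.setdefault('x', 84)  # 67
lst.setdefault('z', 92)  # 92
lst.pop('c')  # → 87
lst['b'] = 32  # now {'a': 62, 'y': 28, 'x': 67, 'z': 92, 'b': 32}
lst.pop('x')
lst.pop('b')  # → 32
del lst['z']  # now {'a': 62, 'y': 28}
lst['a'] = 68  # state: {'a': 68, 'y': 28}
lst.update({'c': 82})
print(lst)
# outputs {'a': 68, 'y': 28, 'c': 82}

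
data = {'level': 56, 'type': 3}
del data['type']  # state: {'level': 56}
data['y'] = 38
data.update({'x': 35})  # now {'level': 56, 'y': 38, 'x': 35}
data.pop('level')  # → 56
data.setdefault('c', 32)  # 32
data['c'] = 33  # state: {'y': 38, 'x': 35, 'c': 33}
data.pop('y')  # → 38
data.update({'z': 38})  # {'x': 35, 'c': 33, 'z': 38}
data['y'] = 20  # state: {'x': 35, 'c': 33, 'z': 38, 'y': 20}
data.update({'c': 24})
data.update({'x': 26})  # {'x': 26, 'c': 24, 'z': 38, 'y': 20}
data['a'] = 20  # {'x': 26, 'c': 24, 'z': 38, 'y': 20, 'a': 20}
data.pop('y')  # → 20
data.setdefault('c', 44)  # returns 24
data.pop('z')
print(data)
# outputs {'x': 26, 'c': 24, 'a': 20}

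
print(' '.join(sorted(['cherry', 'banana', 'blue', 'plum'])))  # banana blue cherry plum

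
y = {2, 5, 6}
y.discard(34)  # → {2, 5, 6}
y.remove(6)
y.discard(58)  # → {2, 5}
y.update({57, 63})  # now {2, 5, 57, 63}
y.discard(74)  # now {2, 5, 57, 63}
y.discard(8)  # {2, 5, 57, 63}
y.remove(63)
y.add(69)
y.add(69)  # {2, 5, 57, 69}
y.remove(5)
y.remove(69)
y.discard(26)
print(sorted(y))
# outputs [2, 57]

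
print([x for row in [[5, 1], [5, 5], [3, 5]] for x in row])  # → [5, 1, 5, 5, 3, 5]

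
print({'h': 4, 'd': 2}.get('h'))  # 4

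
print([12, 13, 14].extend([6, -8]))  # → None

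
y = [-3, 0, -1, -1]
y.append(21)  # [-3, 0, -1, -1, 21]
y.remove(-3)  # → [0, -1, -1, 21]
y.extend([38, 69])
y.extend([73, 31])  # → [0, -1, -1, 21, 38, 69, 73, 31]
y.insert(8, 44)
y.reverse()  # [44, 31, 73, 69, 38, 21, -1, -1, 0]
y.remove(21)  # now [44, 31, 73, 69, 38, -1, -1, 0]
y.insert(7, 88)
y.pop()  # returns 0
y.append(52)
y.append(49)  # [44, 31, 73, 69, 38, -1, -1, 88, 52, 49]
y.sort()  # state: [-1, -1, 31, 38, 44, 49, 52, 69, 73, 88]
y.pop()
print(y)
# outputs [-1, -1, 31, 38, 44, 49, 52, 69, 73]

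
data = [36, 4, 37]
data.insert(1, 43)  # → [36, 43, 4, 37]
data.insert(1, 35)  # [36, 35, 43, 4, 37]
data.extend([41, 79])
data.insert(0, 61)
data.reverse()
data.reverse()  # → [61, 36, 35, 43, 4, 37, 41, 79]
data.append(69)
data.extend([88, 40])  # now [61, 36, 35, 43, 4, 37, 41, 79, 69, 88, 40]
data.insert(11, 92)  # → [61, 36, 35, 43, 4, 37, 41, 79, 69, 88, 40, 92]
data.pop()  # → 92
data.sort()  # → [4, 35, 36, 37, 40, 41, 43, 61, 69, 79, 88]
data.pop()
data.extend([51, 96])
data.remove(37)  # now [4, 35, 36, 40, 41, 43, 61, 69, 79, 51, 96]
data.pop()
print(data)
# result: [4, 35, 36, 40, 41, 43, 61, 69, 79, 51]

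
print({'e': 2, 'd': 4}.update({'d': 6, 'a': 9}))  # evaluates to None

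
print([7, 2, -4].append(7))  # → None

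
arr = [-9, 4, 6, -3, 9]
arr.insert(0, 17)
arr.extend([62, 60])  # [17, -9, 4, 6, -3, 9, 62, 60]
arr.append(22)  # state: [17, -9, 4, 6, -3, 9, 62, 60, 22]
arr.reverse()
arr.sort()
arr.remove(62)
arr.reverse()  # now [60, 22, 17, 9, 6, 4, -3, -9]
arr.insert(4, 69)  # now [60, 22, 17, 9, 69, 6, 4, -3, -9]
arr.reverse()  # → [-9, -3, 4, 6, 69, 9, 17, 22, 60]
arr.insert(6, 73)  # [-9, -3, 4, 6, 69, 9, 73, 17, 22, 60]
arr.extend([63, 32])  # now [-9, -3, 4, 6, 69, 9, 73, 17, 22, 60, 63, 32]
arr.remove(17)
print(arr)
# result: [-9, -3, 4, 6, 69, 9, 73, 22, 60, 63, 32]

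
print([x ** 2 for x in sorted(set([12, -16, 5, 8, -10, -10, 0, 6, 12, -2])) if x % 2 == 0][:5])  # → [256, 100, 4, 0, 36]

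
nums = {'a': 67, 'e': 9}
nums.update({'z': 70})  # {'a': 67, 'e': 9, 'z': 70}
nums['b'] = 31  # {'a': 67, 'e': 9, 'z': 70, 'b': 31}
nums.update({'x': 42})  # {'a': 67, 'e': 9, 'z': 70, 'b': 31, 'x': 42}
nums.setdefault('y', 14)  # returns 14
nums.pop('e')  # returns 9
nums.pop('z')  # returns 70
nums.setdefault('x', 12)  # 42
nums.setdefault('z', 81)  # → 81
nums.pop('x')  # 42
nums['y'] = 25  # {'a': 67, 'b': 31, 'y': 25, 'z': 81}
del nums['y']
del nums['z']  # {'a': 67, 'b': 31}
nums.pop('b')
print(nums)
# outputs {'a': 67}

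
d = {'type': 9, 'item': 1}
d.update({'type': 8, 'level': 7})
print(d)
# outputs {'type': 8, 'item': 1, 'level': 7}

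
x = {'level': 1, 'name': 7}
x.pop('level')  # 1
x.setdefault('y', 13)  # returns 13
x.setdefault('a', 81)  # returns 81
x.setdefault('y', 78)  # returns 13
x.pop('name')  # 7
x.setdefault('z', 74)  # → 74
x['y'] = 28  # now {'y': 28, 'a': 81, 'z': 74}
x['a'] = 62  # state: {'y': 28, 'a': 62, 'z': 74}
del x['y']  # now {'a': 62, 'z': 74}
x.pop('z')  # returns 74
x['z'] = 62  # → {'a': 62, 'z': 62}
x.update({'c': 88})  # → {'a': 62, 'z': 62, 'c': 88}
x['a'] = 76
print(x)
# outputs {'a': 76, 'z': 62, 'c': 88}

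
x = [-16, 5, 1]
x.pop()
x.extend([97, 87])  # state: [-16, 5, 97, 87]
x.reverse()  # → [87, 97, 5, -16]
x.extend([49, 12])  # [87, 97, 5, -16, 49, 12]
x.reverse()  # [12, 49, -16, 5, 97, 87]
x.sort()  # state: [-16, 5, 12, 49, 87, 97]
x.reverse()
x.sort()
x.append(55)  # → [-16, 5, 12, 49, 87, 97, 55]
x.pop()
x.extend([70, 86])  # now [-16, 5, 12, 49, 87, 97, 70, 86]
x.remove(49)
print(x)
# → [-16, 5, 12, 87, 97, 70, 86]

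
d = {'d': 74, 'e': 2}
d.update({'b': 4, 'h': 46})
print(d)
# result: {'d': 74, 'e': 2, 'b': 4, 'h': 46}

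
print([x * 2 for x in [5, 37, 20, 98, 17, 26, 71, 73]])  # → [10, 74, 40, 196, 34, 52, 142, 146]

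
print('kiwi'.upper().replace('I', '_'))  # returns K_W_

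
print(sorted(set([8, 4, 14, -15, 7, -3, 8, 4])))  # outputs [-15, -3, 4, 7, 8, 14]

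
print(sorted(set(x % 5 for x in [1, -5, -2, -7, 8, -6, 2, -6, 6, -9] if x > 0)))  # [1, 2, 3]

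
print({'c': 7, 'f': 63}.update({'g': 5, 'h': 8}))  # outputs None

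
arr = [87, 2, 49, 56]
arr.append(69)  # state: [87, 2, 49, 56, 69]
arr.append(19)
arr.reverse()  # [19, 69, 56, 49, 2, 87]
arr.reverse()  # [87, 2, 49, 56, 69, 19]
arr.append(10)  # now [87, 2, 49, 56, 69, 19, 10]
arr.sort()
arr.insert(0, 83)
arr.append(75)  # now [83, 2, 10, 19, 49, 56, 69, 87, 75]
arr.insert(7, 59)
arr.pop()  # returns 75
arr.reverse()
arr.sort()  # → [2, 10, 19, 49, 56, 59, 69, 83, 87]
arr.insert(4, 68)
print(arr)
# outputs [2, 10, 19, 49, 68, 56, 59, 69, 83, 87]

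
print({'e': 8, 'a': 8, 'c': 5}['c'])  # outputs 5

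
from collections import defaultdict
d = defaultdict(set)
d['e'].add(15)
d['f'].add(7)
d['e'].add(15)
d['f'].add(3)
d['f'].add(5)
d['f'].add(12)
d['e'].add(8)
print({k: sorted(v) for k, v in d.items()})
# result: {'e': [8, 15], 'f': [3, 5, 7, 12]}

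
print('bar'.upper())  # BAR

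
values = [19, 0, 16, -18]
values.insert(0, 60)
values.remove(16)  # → [60, 19, 0, -18]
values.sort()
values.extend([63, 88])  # [-18, 0, 19, 60, 63, 88]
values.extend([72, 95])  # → [-18, 0, 19, 60, 63, 88, 72, 95]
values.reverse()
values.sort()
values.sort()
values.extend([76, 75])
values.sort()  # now [-18, 0, 19, 60, 63, 72, 75, 76, 88, 95]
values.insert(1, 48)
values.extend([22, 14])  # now [-18, 48, 0, 19, 60, 63, 72, 75, 76, 88, 95, 22, 14]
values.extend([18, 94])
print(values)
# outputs [-18, 48, 0, 19, 60, 63, 72, 75, 76, 88, 95, 22, 14, 18, 94]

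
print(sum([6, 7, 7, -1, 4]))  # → 23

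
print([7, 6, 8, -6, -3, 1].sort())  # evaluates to None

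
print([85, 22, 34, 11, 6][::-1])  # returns [6, 11, 34, 22, 85]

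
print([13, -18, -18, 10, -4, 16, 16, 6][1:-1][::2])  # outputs [-18, 10, 16]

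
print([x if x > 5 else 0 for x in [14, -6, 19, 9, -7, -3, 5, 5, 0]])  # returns [14, 0, 19, 9, 0, 0, 0, 0, 0]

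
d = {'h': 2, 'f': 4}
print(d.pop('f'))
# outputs 4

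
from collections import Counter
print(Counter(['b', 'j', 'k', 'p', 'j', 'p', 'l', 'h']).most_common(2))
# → [('j', 2), ('p', 2)]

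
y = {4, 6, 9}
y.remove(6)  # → {4, 9}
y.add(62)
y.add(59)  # {4, 9, 59, 62}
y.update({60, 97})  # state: {4, 9, 59, 60, 62, 97}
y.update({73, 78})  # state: {4, 9, 59, 60, 62, 73, 78, 97}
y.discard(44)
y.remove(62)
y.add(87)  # {4, 9, 59, 60, 73, 78, 87, 97}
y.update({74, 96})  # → {4, 9, 59, 60, 73, 74, 78, 87, 96, 97}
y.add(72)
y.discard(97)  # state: {4, 9, 59, 60, 72, 73, 74, 78, 87, 96}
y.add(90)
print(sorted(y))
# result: [4, 9, 59, 60, 72, 73, 74, 78, 87, 90, 96]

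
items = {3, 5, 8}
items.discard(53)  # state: {3, 5, 8}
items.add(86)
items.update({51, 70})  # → {3, 5, 8, 51, 70, 86}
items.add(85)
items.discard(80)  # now {3, 5, 8, 51, 70, 85, 86}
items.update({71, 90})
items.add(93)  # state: {3, 5, 8, 51, 70, 71, 85, 86, 90, 93}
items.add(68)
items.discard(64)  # {3, 5, 8, 51, 68, 70, 71, 85, 86, 90, 93}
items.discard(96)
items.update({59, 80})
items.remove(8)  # {3, 5, 51, 59, 68, 70, 71, 80, 85, 86, 90, 93}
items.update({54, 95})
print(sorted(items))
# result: [3, 5, 51, 54, 59, 68, 70, 71, 80, 85, 86, 90, 93, 95]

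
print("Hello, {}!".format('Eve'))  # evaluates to Hello, Eve!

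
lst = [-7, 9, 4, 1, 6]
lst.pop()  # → 6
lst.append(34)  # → [-7, 9, 4, 1, 34]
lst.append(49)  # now [-7, 9, 4, 1, 34, 49]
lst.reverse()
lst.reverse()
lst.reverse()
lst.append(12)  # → [49, 34, 1, 4, 9, -7, 12]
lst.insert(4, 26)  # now [49, 34, 1, 4, 26, 9, -7, 12]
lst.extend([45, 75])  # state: [49, 34, 1, 4, 26, 9, -7, 12, 45, 75]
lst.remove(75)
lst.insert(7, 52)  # [49, 34, 1, 4, 26, 9, -7, 52, 12, 45]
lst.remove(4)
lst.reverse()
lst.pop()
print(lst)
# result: [45, 12, 52, -7, 9, 26, 1, 34]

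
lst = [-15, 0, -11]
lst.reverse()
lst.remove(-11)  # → [0, -15]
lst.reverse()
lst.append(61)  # [-15, 0, 61]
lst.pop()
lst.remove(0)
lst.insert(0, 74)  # [74, -15]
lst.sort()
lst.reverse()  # [74, -15]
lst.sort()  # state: [-15, 74]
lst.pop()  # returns 74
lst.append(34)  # [-15, 34]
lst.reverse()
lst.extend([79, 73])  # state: [34, -15, 79, 73]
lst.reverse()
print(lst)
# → [73, 79, -15, 34]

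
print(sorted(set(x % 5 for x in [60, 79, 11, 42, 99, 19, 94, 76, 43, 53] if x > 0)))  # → [0, 1, 2, 3, 4]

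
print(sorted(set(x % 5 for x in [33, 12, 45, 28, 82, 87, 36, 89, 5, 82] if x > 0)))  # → [0, 1, 2, 3, 4]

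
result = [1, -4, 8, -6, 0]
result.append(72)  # [1, -4, 8, -6, 0, 72]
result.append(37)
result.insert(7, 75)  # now [1, -4, 8, -6, 0, 72, 37, 75]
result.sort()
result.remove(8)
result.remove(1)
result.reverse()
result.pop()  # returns -6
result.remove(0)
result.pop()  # -4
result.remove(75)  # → [72, 37]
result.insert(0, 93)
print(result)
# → [93, 72, 37]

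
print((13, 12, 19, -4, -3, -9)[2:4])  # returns (19, -4)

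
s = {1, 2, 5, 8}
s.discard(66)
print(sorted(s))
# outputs [1, 2, 5, 8]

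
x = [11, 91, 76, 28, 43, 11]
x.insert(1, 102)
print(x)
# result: [11, 102, 91, 76, 28, 43, 11]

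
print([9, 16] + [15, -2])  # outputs [9, 16, 15, -2]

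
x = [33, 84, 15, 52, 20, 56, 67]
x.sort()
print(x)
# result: [15, 20, 33, 52, 56, 67, 84]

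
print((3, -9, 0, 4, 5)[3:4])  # (4,)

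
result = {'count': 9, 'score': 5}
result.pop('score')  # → 5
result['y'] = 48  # {'count': 9, 'y': 48}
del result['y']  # {'count': 9}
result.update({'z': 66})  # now {'count': 9, 'z': 66}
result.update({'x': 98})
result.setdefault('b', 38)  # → 38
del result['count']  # {'z': 66, 'x': 98, 'b': 38}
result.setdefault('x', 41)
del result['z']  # {'x': 98, 'b': 38}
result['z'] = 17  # {'x': 98, 'b': 38, 'z': 17}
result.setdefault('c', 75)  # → 75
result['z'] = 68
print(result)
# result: {'x': 98, 'b': 38, 'z': 68, 'c': 75}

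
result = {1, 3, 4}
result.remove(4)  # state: {1, 3}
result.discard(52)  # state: {1, 3}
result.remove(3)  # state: {1}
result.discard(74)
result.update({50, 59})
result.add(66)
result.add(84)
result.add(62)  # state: {1, 50, 59, 62, 66, 84}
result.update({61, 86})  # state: {1, 50, 59, 61, 62, 66, 84, 86}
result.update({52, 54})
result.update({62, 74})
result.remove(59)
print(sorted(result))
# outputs [1, 50, 52, 54, 61, 62, 66, 74, 84, 86]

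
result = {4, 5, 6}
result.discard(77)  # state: {4, 5, 6}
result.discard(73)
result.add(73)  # {4, 5, 6, 73}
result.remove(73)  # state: {4, 5, 6}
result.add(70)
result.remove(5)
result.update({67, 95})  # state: {4, 6, 67, 70, 95}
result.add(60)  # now {4, 6, 60, 67, 70, 95}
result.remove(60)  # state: {4, 6, 67, 70, 95}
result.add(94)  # {4, 6, 67, 70, 94, 95}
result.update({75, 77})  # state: {4, 6, 67, 70, 75, 77, 94, 95}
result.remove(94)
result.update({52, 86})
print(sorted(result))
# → [4, 6, 52, 67, 70, 75, 77, 86, 95]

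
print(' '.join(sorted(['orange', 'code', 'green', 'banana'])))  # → banana code green orange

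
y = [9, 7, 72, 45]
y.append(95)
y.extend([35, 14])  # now [9, 7, 72, 45, 95, 35, 14]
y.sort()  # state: [7, 9, 14, 35, 45, 72, 95]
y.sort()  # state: [7, 9, 14, 35, 45, 72, 95]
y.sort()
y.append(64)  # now [7, 9, 14, 35, 45, 72, 95, 64]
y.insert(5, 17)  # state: [7, 9, 14, 35, 45, 17, 72, 95, 64]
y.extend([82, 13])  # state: [7, 9, 14, 35, 45, 17, 72, 95, 64, 82, 13]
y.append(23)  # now [7, 9, 14, 35, 45, 17, 72, 95, 64, 82, 13, 23]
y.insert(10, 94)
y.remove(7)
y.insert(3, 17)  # [9, 14, 35, 17, 45, 17, 72, 95, 64, 82, 94, 13, 23]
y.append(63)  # [9, 14, 35, 17, 45, 17, 72, 95, 64, 82, 94, 13, 23, 63]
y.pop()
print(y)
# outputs [9, 14, 35, 17, 45, 17, 72, 95, 64, 82, 94, 13, 23]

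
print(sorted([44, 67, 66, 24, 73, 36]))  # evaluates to [24, 36, 44, 66, 67, 73]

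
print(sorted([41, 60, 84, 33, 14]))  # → [14, 33, 41, 60, 84]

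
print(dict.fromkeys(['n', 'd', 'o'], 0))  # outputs {'n': 0, 'd': 0, 'o': 0}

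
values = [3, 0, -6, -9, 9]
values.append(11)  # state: [3, 0, -6, -9, 9, 11]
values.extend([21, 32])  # [3, 0, -6, -9, 9, 11, 21, 32]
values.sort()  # [-9, -6, 0, 3, 9, 11, 21, 32]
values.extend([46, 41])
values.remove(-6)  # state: [-9, 0, 3, 9, 11, 21, 32, 46, 41]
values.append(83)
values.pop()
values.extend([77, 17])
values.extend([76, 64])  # [-9, 0, 3, 9, 11, 21, 32, 46, 41, 77, 17, 76, 64]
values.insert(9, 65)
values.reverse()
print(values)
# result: [64, 76, 17, 77, 65, 41, 46, 32, 21, 11, 9, 3, 0, -9]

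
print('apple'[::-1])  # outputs elppa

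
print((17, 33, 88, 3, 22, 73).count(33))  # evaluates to 1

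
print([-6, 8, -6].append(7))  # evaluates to None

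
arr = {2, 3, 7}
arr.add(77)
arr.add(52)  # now {2, 3, 7, 52, 77}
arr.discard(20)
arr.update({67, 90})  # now {2, 3, 7, 52, 67, 77, 90}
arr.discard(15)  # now {2, 3, 7, 52, 67, 77, 90}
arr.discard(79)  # {2, 3, 7, 52, 67, 77, 90}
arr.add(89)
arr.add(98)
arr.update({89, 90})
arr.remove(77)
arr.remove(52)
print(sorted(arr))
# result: [2, 3, 7, 67, 89, 90, 98]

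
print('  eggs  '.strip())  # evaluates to eggs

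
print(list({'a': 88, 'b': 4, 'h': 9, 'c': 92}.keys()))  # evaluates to ['a', 'b', 'h', 'c']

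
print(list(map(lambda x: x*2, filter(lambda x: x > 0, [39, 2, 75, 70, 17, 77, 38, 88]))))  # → [78, 4, 150, 140, 34, 154, 76, 176]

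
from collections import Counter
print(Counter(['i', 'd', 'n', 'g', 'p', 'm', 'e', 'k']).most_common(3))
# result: [('i', 1), ('d', 1), ('n', 1)]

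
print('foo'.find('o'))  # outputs 1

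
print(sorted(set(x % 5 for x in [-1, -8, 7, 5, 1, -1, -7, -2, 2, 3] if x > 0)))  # [0, 1, 2, 3]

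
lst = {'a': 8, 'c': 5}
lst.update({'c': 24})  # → {'a': 8, 'c': 24}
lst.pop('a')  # 8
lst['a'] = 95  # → {'c': 24, 'a': 95}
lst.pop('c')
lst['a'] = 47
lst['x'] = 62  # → {'a': 47, 'x': 62}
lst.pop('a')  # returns 47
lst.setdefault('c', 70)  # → 70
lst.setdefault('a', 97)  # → 97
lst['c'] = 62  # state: {'x': 62, 'c': 62, 'a': 97}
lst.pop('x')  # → 62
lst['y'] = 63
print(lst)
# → {'c': 62, 'a': 97, 'y': 63}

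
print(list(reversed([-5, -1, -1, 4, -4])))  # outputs [-4, 4, -1, -1, -5]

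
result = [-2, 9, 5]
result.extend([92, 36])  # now [-2, 9, 5, 92, 36]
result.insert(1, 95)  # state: [-2, 95, 9, 5, 92, 36]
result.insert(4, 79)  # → [-2, 95, 9, 5, 79, 92, 36]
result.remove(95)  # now [-2, 9, 5, 79, 92, 36]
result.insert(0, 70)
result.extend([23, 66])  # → [70, -2, 9, 5, 79, 92, 36, 23, 66]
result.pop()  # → 66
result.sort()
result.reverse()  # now [92, 79, 70, 36, 23, 9, 5, -2]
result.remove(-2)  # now [92, 79, 70, 36, 23, 9, 5]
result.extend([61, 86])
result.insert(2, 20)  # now [92, 79, 20, 70, 36, 23, 9, 5, 61, 86]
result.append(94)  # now [92, 79, 20, 70, 36, 23, 9, 5, 61, 86, 94]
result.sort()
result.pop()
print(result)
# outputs [5, 9, 20, 23, 36, 61, 70, 79, 86, 92]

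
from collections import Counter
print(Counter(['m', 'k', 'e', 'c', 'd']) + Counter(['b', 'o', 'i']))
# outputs Counter({'m': 1, 'k': 1, 'e': 1, 'c': 1, 'd': 1, 'b': 1, 'o': 1, 'i': 1})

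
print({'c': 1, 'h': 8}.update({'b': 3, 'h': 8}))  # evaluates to None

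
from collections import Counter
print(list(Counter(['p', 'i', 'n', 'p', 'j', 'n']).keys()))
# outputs ['p', 'i', 'n', 'j']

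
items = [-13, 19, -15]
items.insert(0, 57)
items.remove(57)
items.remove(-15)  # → [-13, 19]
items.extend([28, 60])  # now [-13, 19, 28, 60]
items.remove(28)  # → [-13, 19, 60]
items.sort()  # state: [-13, 19, 60]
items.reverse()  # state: [60, 19, -13]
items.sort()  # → [-13, 19, 60]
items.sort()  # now [-13, 19, 60]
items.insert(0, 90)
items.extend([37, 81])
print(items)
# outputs [90, -13, 19, 60, 37, 81]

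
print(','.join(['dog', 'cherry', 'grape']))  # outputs dog,cherry,grape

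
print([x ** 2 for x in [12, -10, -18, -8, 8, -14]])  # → [144, 100, 324, 64, 64, 196]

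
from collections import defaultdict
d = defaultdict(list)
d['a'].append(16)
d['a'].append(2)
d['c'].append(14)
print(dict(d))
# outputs {'a': [16, 2], 'c': [14]}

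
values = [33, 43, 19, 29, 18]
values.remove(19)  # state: [33, 43, 29, 18]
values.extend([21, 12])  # [33, 43, 29, 18, 21, 12]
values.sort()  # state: [12, 18, 21, 29, 33, 43]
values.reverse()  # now [43, 33, 29, 21, 18, 12]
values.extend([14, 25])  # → [43, 33, 29, 21, 18, 12, 14, 25]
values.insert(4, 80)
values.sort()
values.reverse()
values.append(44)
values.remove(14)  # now [80, 43, 33, 29, 25, 21, 18, 12, 44]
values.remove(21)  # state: [80, 43, 33, 29, 25, 18, 12, 44]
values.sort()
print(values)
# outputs [12, 18, 25, 29, 33, 43, 44, 80]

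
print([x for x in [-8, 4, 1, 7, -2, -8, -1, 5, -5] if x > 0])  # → [4, 1, 7, 5]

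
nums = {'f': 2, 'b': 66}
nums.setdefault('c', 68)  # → 68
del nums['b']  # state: {'f': 2, 'c': 68}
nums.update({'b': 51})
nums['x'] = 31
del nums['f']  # {'c': 68, 'b': 51, 'x': 31}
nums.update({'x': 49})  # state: {'c': 68, 'b': 51, 'x': 49}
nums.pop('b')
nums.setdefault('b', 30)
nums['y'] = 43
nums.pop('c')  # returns 68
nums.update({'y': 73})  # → {'x': 49, 'b': 30, 'y': 73}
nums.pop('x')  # 49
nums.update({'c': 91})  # {'b': 30, 'y': 73, 'c': 91}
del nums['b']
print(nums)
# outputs {'y': 73, 'c': 91}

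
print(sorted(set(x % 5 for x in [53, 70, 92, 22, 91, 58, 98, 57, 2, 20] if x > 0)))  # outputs [0, 1, 2, 3]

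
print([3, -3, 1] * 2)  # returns [3, -3, 1, 3, -3, 1]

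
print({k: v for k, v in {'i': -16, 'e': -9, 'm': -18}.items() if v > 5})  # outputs {}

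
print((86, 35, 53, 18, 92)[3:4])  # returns (18,)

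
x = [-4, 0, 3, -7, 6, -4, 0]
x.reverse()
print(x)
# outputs [0, -4, 6, -7, 3, 0, -4]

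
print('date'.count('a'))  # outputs 1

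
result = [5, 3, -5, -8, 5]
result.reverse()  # [5, -8, -5, 3, 5]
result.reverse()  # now [5, 3, -5, -8, 5]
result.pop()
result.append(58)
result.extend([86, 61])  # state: [5, 3, -5, -8, 58, 86, 61]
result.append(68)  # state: [5, 3, -5, -8, 58, 86, 61, 68]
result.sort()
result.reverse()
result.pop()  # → -8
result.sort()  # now [-5, 3, 5, 58, 61, 68, 86]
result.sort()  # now [-5, 3, 5, 58, 61, 68, 86]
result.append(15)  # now [-5, 3, 5, 58, 61, 68, 86, 15]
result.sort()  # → [-5, 3, 5, 15, 58, 61, 68, 86]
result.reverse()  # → [86, 68, 61, 58, 15, 5, 3, -5]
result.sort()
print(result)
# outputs [-5, 3, 5, 15, 58, 61, 68, 86]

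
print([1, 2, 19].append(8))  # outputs None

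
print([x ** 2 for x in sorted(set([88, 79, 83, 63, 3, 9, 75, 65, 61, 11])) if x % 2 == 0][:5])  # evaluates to [7744]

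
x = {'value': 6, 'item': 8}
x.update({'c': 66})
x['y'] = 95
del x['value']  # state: {'item': 8, 'c': 66, 'y': 95}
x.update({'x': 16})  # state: {'item': 8, 'c': 66, 'y': 95, 'x': 16}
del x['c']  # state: {'item': 8, 'y': 95, 'x': 16}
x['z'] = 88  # {'item': 8, 'y': 95, 'x': 16, 'z': 88}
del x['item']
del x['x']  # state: {'y': 95, 'z': 88}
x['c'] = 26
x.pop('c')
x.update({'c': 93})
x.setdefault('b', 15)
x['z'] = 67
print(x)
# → {'y': 95, 'z': 67, 'c': 93, 'b': 15}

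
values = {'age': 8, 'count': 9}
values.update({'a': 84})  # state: {'age': 8, 'count': 9, 'a': 84}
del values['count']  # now {'age': 8, 'a': 84}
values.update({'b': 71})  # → {'age': 8, 'a': 84, 'b': 71}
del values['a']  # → {'age': 8, 'b': 71}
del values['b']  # {'age': 8}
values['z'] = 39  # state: {'age': 8, 'z': 39}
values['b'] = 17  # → {'age': 8, 'z': 39, 'b': 17}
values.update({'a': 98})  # {'age': 8, 'z': 39, 'b': 17, 'a': 98}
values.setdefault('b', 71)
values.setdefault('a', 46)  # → 98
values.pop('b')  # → 17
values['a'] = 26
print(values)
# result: {'age': 8, 'z': 39, 'a': 26}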